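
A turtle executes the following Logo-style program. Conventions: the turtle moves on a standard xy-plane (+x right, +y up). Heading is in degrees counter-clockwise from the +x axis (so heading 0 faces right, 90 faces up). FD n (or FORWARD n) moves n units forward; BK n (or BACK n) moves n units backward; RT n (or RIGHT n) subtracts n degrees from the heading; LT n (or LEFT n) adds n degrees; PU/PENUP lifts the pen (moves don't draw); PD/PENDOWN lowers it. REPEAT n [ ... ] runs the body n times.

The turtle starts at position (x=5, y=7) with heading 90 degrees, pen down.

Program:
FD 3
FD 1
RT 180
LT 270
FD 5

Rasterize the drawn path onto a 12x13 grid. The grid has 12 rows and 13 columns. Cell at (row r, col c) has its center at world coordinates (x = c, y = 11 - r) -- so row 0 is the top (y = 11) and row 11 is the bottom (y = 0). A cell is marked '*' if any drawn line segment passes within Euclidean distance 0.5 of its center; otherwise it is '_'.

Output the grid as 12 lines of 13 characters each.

Answer: ******_______
_____*_______
_____*_______
_____*_______
_____*_______
_____________
_____________
_____________
_____________
_____________
_____________
_____________

Derivation:
Segment 0: (5,7) -> (5,10)
Segment 1: (5,10) -> (5,11)
Segment 2: (5,11) -> (0,11)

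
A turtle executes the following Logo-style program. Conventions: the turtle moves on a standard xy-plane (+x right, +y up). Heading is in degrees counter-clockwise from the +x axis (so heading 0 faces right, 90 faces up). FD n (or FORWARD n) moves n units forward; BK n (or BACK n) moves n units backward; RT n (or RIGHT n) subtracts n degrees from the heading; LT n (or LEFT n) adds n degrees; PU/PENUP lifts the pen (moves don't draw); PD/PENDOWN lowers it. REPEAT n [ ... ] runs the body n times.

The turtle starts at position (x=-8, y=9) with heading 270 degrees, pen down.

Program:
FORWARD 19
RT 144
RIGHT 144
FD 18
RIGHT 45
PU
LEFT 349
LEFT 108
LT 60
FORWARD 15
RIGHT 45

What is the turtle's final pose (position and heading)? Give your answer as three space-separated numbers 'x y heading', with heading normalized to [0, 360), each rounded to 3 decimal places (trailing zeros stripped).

Answer: 8.073 -0.599 49

Derivation:
Executing turtle program step by step:
Start: pos=(-8,9), heading=270, pen down
FD 19: (-8,9) -> (-8,-10) [heading=270, draw]
RT 144: heading 270 -> 126
RT 144: heading 126 -> 342
FD 18: (-8,-10) -> (9.119,-15.562) [heading=342, draw]
RT 45: heading 342 -> 297
PU: pen up
LT 349: heading 297 -> 286
LT 108: heading 286 -> 34
LT 60: heading 34 -> 94
FD 15: (9.119,-15.562) -> (8.073,-0.599) [heading=94, move]
RT 45: heading 94 -> 49
Final: pos=(8.073,-0.599), heading=49, 2 segment(s) drawn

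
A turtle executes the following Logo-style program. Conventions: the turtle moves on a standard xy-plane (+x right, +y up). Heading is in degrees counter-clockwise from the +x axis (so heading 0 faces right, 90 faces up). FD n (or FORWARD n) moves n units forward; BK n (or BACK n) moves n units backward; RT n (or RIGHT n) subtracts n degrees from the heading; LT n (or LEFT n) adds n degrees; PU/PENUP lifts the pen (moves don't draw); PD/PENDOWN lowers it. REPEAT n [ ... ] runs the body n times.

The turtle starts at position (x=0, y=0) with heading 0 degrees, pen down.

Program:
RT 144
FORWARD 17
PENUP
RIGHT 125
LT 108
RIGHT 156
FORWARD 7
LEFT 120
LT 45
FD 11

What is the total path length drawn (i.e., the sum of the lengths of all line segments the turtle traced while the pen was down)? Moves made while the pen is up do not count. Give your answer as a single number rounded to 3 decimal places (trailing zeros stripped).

Answer: 17

Derivation:
Executing turtle program step by step:
Start: pos=(0,0), heading=0, pen down
RT 144: heading 0 -> 216
FD 17: (0,0) -> (-13.753,-9.992) [heading=216, draw]
PU: pen up
RT 125: heading 216 -> 91
LT 108: heading 91 -> 199
RT 156: heading 199 -> 43
FD 7: (-13.753,-9.992) -> (-8.634,-5.218) [heading=43, move]
LT 120: heading 43 -> 163
LT 45: heading 163 -> 208
FD 11: (-8.634,-5.218) -> (-18.346,-10.383) [heading=208, move]
Final: pos=(-18.346,-10.383), heading=208, 1 segment(s) drawn

Segment lengths:
  seg 1: (0,0) -> (-13.753,-9.992), length = 17
Total = 17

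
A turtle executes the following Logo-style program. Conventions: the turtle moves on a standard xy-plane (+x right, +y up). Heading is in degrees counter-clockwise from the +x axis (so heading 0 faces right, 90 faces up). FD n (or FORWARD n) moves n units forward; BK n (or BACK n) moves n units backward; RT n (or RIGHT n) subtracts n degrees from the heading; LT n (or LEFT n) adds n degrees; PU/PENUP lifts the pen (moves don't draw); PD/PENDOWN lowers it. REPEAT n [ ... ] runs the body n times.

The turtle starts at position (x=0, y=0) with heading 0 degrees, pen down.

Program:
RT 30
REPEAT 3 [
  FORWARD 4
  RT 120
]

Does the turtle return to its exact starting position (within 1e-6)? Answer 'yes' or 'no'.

Executing turtle program step by step:
Start: pos=(0,0), heading=0, pen down
RT 30: heading 0 -> 330
REPEAT 3 [
  -- iteration 1/3 --
  FD 4: (0,0) -> (3.464,-2) [heading=330, draw]
  RT 120: heading 330 -> 210
  -- iteration 2/3 --
  FD 4: (3.464,-2) -> (0,-4) [heading=210, draw]
  RT 120: heading 210 -> 90
  -- iteration 3/3 --
  FD 4: (0,-4) -> (0,0) [heading=90, draw]
  RT 120: heading 90 -> 330
]
Final: pos=(0,0), heading=330, 3 segment(s) drawn

Start position: (0, 0)
Final position: (0, 0)
Distance = 0; < 1e-6 -> CLOSED

Answer: yes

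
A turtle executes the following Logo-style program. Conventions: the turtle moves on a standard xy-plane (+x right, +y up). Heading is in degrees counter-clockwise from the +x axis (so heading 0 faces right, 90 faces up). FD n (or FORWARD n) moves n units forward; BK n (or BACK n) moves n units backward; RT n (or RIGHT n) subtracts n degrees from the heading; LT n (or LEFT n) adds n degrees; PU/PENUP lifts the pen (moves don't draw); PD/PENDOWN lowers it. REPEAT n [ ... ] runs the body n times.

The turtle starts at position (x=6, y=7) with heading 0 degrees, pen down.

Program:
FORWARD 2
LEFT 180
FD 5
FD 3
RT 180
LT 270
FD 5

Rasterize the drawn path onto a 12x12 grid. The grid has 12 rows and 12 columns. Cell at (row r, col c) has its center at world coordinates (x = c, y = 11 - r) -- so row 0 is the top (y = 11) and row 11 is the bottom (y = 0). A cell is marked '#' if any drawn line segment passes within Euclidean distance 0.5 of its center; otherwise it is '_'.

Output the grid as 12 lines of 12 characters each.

Segment 0: (6,7) -> (8,7)
Segment 1: (8,7) -> (3,7)
Segment 2: (3,7) -> (0,7)
Segment 3: (0,7) -> (-0,2)

Answer: ____________
____________
____________
____________
#########___
#___________
#___________
#___________
#___________
#___________
____________
____________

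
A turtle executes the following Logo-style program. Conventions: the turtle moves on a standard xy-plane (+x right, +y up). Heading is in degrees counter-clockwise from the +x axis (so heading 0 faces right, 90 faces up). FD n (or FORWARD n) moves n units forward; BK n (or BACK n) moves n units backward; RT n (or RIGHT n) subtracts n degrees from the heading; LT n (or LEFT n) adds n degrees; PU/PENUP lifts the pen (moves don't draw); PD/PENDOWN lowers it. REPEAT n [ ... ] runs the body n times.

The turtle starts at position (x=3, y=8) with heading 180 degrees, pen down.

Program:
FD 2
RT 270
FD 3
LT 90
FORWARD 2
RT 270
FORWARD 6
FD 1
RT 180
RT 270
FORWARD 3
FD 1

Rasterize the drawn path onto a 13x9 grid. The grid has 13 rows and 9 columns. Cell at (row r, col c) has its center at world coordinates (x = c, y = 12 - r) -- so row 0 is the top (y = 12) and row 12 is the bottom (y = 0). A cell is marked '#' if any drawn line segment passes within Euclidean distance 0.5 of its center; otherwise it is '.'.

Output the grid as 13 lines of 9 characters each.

Segment 0: (3,8) -> (1,8)
Segment 1: (1,8) -> (1,5)
Segment 2: (1,5) -> (3,5)
Segment 3: (3,5) -> (3,11)
Segment 4: (3,11) -> (3,12)
Segment 5: (3,12) -> (6,12)
Segment 6: (6,12) -> (7,12)

Answer: ...#####.
...#.....
...#.....
...#.....
.###.....
.#.#.....
.#.#.....
.###.....
.........
.........
.........
.........
.........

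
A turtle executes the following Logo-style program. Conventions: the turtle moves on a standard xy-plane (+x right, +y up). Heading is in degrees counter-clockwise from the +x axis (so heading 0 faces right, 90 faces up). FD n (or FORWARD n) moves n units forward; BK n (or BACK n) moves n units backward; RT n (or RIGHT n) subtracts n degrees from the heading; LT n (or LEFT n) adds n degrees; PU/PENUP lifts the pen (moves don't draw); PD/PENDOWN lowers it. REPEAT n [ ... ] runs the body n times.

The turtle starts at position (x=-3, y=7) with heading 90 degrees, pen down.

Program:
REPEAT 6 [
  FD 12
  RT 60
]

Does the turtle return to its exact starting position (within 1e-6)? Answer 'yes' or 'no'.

Answer: yes

Derivation:
Executing turtle program step by step:
Start: pos=(-3,7), heading=90, pen down
REPEAT 6 [
  -- iteration 1/6 --
  FD 12: (-3,7) -> (-3,19) [heading=90, draw]
  RT 60: heading 90 -> 30
  -- iteration 2/6 --
  FD 12: (-3,19) -> (7.392,25) [heading=30, draw]
  RT 60: heading 30 -> 330
  -- iteration 3/6 --
  FD 12: (7.392,25) -> (17.785,19) [heading=330, draw]
  RT 60: heading 330 -> 270
  -- iteration 4/6 --
  FD 12: (17.785,19) -> (17.785,7) [heading=270, draw]
  RT 60: heading 270 -> 210
  -- iteration 5/6 --
  FD 12: (17.785,7) -> (7.392,1) [heading=210, draw]
  RT 60: heading 210 -> 150
  -- iteration 6/6 --
  FD 12: (7.392,1) -> (-3,7) [heading=150, draw]
  RT 60: heading 150 -> 90
]
Final: pos=(-3,7), heading=90, 6 segment(s) drawn

Start position: (-3, 7)
Final position: (-3, 7)
Distance = 0; < 1e-6 -> CLOSED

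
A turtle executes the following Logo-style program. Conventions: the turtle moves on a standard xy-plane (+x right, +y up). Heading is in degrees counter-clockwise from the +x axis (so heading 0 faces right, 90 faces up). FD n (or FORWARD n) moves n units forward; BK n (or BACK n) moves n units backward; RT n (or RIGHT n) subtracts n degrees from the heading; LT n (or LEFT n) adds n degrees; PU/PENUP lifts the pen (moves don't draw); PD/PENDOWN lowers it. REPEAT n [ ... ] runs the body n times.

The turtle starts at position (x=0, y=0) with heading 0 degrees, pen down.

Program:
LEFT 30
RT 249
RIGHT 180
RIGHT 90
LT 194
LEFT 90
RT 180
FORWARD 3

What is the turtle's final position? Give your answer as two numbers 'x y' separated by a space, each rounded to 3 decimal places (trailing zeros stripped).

Executing turtle program step by step:
Start: pos=(0,0), heading=0, pen down
LT 30: heading 0 -> 30
RT 249: heading 30 -> 141
RT 180: heading 141 -> 321
RT 90: heading 321 -> 231
LT 194: heading 231 -> 65
LT 90: heading 65 -> 155
RT 180: heading 155 -> 335
FD 3: (0,0) -> (2.719,-1.268) [heading=335, draw]
Final: pos=(2.719,-1.268), heading=335, 1 segment(s) drawn

Answer: 2.719 -1.268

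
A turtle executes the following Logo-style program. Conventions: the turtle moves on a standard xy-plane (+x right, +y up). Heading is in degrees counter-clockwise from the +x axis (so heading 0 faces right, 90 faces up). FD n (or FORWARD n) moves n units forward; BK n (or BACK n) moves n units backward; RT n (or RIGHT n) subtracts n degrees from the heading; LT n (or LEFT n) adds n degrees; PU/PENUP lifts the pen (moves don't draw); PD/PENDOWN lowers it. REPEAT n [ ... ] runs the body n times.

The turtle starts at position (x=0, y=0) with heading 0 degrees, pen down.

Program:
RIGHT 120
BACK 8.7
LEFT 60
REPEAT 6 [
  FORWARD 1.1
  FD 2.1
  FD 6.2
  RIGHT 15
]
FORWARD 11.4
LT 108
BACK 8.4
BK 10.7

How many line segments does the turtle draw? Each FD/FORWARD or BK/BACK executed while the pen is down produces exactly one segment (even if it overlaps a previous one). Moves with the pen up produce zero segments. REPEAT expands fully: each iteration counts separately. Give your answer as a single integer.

Answer: 22

Derivation:
Executing turtle program step by step:
Start: pos=(0,0), heading=0, pen down
RT 120: heading 0 -> 240
BK 8.7: (0,0) -> (4.35,7.534) [heading=240, draw]
LT 60: heading 240 -> 300
REPEAT 6 [
  -- iteration 1/6 --
  FD 1.1: (4.35,7.534) -> (4.9,6.582) [heading=300, draw]
  FD 2.1: (4.9,6.582) -> (5.95,4.763) [heading=300, draw]
  FD 6.2: (5.95,4.763) -> (9.05,-0.606) [heading=300, draw]
  RT 15: heading 300 -> 285
  -- iteration 2/6 --
  FD 1.1: (9.05,-0.606) -> (9.335,-1.669) [heading=285, draw]
  FD 2.1: (9.335,-1.669) -> (9.878,-3.697) [heading=285, draw]
  FD 6.2: (9.878,-3.697) -> (11.483,-9.686) [heading=285, draw]
  RT 15: heading 285 -> 270
  -- iteration 3/6 --
  FD 1.1: (11.483,-9.686) -> (11.483,-10.786) [heading=270, draw]
  FD 2.1: (11.483,-10.786) -> (11.483,-12.886) [heading=270, draw]
  FD 6.2: (11.483,-12.886) -> (11.483,-19.086) [heading=270, draw]
  RT 15: heading 270 -> 255
  -- iteration 4/6 --
  FD 1.1: (11.483,-19.086) -> (11.198,-20.148) [heading=255, draw]
  FD 2.1: (11.198,-20.148) -> (10.655,-22.177) [heading=255, draw]
  FD 6.2: (10.655,-22.177) -> (9.05,-28.166) [heading=255, draw]
  RT 15: heading 255 -> 240
  -- iteration 5/6 --
  FD 1.1: (9.05,-28.166) -> (8.5,-29.118) [heading=240, draw]
  FD 2.1: (8.5,-29.118) -> (7.45,-30.937) [heading=240, draw]
  FD 6.2: (7.45,-30.937) -> (4.35,-36.306) [heading=240, draw]
  RT 15: heading 240 -> 225
  -- iteration 6/6 --
  FD 1.1: (4.35,-36.306) -> (3.572,-37.084) [heading=225, draw]
  FD 2.1: (3.572,-37.084) -> (2.087,-38.569) [heading=225, draw]
  FD 6.2: (2.087,-38.569) -> (-2.297,-42.953) [heading=225, draw]
  RT 15: heading 225 -> 210
]
FD 11.4: (-2.297,-42.953) -> (-12.169,-48.653) [heading=210, draw]
LT 108: heading 210 -> 318
BK 8.4: (-12.169,-48.653) -> (-18.412,-43.032) [heading=318, draw]
BK 10.7: (-18.412,-43.032) -> (-26.364,-35.873) [heading=318, draw]
Final: pos=(-26.364,-35.873), heading=318, 22 segment(s) drawn
Segments drawn: 22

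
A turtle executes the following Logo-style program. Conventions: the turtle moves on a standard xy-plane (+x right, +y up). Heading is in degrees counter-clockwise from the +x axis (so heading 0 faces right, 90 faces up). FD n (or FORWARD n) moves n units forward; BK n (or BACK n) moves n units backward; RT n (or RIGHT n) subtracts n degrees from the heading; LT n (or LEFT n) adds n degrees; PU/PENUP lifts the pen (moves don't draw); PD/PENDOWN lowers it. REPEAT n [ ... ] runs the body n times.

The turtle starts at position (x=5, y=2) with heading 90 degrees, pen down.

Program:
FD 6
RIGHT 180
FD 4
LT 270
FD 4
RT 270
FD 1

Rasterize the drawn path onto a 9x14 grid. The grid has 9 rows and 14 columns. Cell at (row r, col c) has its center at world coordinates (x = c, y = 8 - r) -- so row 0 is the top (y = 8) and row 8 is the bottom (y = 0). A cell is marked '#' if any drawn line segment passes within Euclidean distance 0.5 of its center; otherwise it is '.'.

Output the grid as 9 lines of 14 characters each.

Answer: .....#........
.....#........
.....#........
.....#........
.#####........
.#...#........
.....#........
..............
..............

Derivation:
Segment 0: (5,2) -> (5,8)
Segment 1: (5,8) -> (5,4)
Segment 2: (5,4) -> (1,4)
Segment 3: (1,4) -> (1,3)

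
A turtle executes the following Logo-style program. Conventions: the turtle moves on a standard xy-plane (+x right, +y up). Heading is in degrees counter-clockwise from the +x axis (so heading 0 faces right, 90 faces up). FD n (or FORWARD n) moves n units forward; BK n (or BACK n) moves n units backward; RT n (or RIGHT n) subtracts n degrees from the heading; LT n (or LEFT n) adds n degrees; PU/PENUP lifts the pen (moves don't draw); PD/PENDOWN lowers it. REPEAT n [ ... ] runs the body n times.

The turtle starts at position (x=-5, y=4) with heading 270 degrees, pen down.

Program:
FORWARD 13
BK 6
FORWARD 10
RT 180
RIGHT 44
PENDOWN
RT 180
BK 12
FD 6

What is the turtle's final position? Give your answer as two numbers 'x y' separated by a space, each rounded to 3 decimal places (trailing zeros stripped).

Answer: -0.832 -8.684

Derivation:
Executing turtle program step by step:
Start: pos=(-5,4), heading=270, pen down
FD 13: (-5,4) -> (-5,-9) [heading=270, draw]
BK 6: (-5,-9) -> (-5,-3) [heading=270, draw]
FD 10: (-5,-3) -> (-5,-13) [heading=270, draw]
RT 180: heading 270 -> 90
RT 44: heading 90 -> 46
PD: pen down
RT 180: heading 46 -> 226
BK 12: (-5,-13) -> (3.336,-4.368) [heading=226, draw]
FD 6: (3.336,-4.368) -> (-0.832,-8.684) [heading=226, draw]
Final: pos=(-0.832,-8.684), heading=226, 5 segment(s) drawn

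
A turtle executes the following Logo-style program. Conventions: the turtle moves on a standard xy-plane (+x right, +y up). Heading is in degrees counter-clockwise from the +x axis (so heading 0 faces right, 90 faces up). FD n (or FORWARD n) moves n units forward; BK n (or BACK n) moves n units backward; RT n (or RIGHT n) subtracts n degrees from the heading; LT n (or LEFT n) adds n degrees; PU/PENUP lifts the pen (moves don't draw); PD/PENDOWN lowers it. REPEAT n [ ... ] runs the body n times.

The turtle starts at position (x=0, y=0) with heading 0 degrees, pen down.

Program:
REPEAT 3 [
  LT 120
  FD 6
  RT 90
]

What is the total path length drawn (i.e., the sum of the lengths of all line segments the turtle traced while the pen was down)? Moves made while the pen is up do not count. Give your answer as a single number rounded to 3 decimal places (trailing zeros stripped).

Answer: 18

Derivation:
Executing turtle program step by step:
Start: pos=(0,0), heading=0, pen down
REPEAT 3 [
  -- iteration 1/3 --
  LT 120: heading 0 -> 120
  FD 6: (0,0) -> (-3,5.196) [heading=120, draw]
  RT 90: heading 120 -> 30
  -- iteration 2/3 --
  LT 120: heading 30 -> 150
  FD 6: (-3,5.196) -> (-8.196,8.196) [heading=150, draw]
  RT 90: heading 150 -> 60
  -- iteration 3/3 --
  LT 120: heading 60 -> 180
  FD 6: (-8.196,8.196) -> (-14.196,8.196) [heading=180, draw]
  RT 90: heading 180 -> 90
]
Final: pos=(-14.196,8.196), heading=90, 3 segment(s) drawn

Segment lengths:
  seg 1: (0,0) -> (-3,5.196), length = 6
  seg 2: (-3,5.196) -> (-8.196,8.196), length = 6
  seg 3: (-8.196,8.196) -> (-14.196,8.196), length = 6
Total = 18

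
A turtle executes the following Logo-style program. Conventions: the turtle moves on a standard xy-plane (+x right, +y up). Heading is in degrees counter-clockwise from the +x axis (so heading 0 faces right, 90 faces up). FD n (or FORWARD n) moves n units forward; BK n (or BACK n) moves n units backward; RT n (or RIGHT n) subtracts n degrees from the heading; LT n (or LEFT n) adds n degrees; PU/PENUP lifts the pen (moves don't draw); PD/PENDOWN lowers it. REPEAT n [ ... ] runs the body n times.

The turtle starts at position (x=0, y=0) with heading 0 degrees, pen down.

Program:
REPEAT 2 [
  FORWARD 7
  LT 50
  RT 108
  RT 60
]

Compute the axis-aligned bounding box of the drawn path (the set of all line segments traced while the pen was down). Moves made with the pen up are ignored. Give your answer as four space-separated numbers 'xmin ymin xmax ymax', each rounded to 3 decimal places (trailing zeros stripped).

Answer: 0 -6.181 7 0

Derivation:
Executing turtle program step by step:
Start: pos=(0,0), heading=0, pen down
REPEAT 2 [
  -- iteration 1/2 --
  FD 7: (0,0) -> (7,0) [heading=0, draw]
  LT 50: heading 0 -> 50
  RT 108: heading 50 -> 302
  RT 60: heading 302 -> 242
  -- iteration 2/2 --
  FD 7: (7,0) -> (3.714,-6.181) [heading=242, draw]
  LT 50: heading 242 -> 292
  RT 108: heading 292 -> 184
  RT 60: heading 184 -> 124
]
Final: pos=(3.714,-6.181), heading=124, 2 segment(s) drawn

Segment endpoints: x in {0, 3.714, 7}, y in {-6.181, 0}
xmin=0, ymin=-6.181, xmax=7, ymax=0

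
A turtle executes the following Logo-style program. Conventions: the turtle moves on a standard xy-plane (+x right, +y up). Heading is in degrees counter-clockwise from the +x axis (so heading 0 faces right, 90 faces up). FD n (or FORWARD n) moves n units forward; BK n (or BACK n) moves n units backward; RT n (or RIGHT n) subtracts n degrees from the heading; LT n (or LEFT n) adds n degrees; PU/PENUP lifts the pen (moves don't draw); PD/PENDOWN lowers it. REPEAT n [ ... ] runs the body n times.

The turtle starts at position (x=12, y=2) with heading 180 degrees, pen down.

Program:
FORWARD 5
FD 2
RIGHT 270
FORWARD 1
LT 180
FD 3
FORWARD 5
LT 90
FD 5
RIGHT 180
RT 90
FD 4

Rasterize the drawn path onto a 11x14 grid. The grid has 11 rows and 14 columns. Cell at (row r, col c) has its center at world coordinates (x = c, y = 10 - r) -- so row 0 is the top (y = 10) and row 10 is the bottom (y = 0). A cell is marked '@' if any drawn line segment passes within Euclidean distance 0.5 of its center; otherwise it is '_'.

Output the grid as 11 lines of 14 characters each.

Answer: ______________
@@@@@@________
@____@________
@____@________
@____@________
@____@________
_____@________
_____@________
_____@@@@@@@@_
_____@________
______________

Derivation:
Segment 0: (12,2) -> (7,2)
Segment 1: (7,2) -> (5,2)
Segment 2: (5,2) -> (5,1)
Segment 3: (5,1) -> (5,4)
Segment 4: (5,4) -> (5,9)
Segment 5: (5,9) -> (0,9)
Segment 6: (0,9) -> (0,5)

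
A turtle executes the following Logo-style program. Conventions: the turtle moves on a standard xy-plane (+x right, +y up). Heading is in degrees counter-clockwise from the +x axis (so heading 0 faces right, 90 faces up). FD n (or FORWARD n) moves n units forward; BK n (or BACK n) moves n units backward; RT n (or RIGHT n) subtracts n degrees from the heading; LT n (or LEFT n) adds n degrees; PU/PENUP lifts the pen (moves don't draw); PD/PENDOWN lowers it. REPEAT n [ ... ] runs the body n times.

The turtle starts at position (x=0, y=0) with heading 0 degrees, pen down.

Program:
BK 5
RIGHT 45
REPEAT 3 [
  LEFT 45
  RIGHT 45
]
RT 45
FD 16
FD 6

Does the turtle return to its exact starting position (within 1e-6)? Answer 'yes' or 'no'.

Executing turtle program step by step:
Start: pos=(0,0), heading=0, pen down
BK 5: (0,0) -> (-5,0) [heading=0, draw]
RT 45: heading 0 -> 315
REPEAT 3 [
  -- iteration 1/3 --
  LT 45: heading 315 -> 0
  RT 45: heading 0 -> 315
  -- iteration 2/3 --
  LT 45: heading 315 -> 0
  RT 45: heading 0 -> 315
  -- iteration 3/3 --
  LT 45: heading 315 -> 0
  RT 45: heading 0 -> 315
]
RT 45: heading 315 -> 270
FD 16: (-5,0) -> (-5,-16) [heading=270, draw]
FD 6: (-5,-16) -> (-5,-22) [heading=270, draw]
Final: pos=(-5,-22), heading=270, 3 segment(s) drawn

Start position: (0, 0)
Final position: (-5, -22)
Distance = 22.561; >= 1e-6 -> NOT closed

Answer: no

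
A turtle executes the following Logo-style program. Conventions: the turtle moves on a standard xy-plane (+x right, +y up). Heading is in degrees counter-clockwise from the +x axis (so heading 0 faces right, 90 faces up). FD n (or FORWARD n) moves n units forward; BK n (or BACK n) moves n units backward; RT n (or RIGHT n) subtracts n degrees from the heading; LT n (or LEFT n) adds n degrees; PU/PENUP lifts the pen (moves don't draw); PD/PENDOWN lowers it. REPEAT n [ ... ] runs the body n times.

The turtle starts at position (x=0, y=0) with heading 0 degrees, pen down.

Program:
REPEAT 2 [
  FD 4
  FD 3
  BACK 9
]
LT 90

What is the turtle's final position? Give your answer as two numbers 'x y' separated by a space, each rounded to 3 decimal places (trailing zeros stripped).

Executing turtle program step by step:
Start: pos=(0,0), heading=0, pen down
REPEAT 2 [
  -- iteration 1/2 --
  FD 4: (0,0) -> (4,0) [heading=0, draw]
  FD 3: (4,0) -> (7,0) [heading=0, draw]
  BK 9: (7,0) -> (-2,0) [heading=0, draw]
  -- iteration 2/2 --
  FD 4: (-2,0) -> (2,0) [heading=0, draw]
  FD 3: (2,0) -> (5,0) [heading=0, draw]
  BK 9: (5,0) -> (-4,0) [heading=0, draw]
]
LT 90: heading 0 -> 90
Final: pos=(-4,0), heading=90, 6 segment(s) drawn

Answer: -4 0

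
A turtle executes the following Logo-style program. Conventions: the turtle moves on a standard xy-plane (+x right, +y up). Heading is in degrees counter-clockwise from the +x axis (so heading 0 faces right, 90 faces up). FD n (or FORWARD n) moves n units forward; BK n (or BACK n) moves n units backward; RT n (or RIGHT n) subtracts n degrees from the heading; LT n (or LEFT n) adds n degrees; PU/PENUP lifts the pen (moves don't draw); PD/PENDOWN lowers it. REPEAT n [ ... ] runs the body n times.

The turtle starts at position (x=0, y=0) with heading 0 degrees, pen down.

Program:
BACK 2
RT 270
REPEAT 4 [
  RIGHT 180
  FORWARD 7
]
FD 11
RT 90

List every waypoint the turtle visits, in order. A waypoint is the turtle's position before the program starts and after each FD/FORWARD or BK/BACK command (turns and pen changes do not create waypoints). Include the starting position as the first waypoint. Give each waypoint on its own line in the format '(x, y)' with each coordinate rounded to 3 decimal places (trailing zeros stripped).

Answer: (0, 0)
(-2, 0)
(-2, -7)
(-2, 0)
(-2, -7)
(-2, 0)
(-2, 11)

Derivation:
Executing turtle program step by step:
Start: pos=(0,0), heading=0, pen down
BK 2: (0,0) -> (-2,0) [heading=0, draw]
RT 270: heading 0 -> 90
REPEAT 4 [
  -- iteration 1/4 --
  RT 180: heading 90 -> 270
  FD 7: (-2,0) -> (-2,-7) [heading=270, draw]
  -- iteration 2/4 --
  RT 180: heading 270 -> 90
  FD 7: (-2,-7) -> (-2,0) [heading=90, draw]
  -- iteration 3/4 --
  RT 180: heading 90 -> 270
  FD 7: (-2,0) -> (-2,-7) [heading=270, draw]
  -- iteration 4/4 --
  RT 180: heading 270 -> 90
  FD 7: (-2,-7) -> (-2,0) [heading=90, draw]
]
FD 11: (-2,0) -> (-2,11) [heading=90, draw]
RT 90: heading 90 -> 0
Final: pos=(-2,11), heading=0, 6 segment(s) drawn
Waypoints (7 total):
(0, 0)
(-2, 0)
(-2, -7)
(-2, 0)
(-2, -7)
(-2, 0)
(-2, 11)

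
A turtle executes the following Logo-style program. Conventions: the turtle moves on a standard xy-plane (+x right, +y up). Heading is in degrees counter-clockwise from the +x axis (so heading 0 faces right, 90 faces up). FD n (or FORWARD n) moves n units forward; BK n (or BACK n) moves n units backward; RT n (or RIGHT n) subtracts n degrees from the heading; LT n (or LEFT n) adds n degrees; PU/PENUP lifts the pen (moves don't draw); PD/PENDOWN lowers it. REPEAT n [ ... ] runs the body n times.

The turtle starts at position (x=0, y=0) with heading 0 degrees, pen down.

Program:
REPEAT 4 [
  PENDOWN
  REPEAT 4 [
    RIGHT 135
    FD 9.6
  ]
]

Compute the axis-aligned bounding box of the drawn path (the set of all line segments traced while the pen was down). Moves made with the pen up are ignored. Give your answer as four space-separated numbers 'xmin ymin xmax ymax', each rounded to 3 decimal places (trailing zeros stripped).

Answer: -9.6 -6.788 0 2.812

Derivation:
Executing turtle program step by step:
Start: pos=(0,0), heading=0, pen down
REPEAT 4 [
  -- iteration 1/4 --
  PD: pen down
  REPEAT 4 [
    -- iteration 1/4 --
    RT 135: heading 0 -> 225
    FD 9.6: (0,0) -> (-6.788,-6.788) [heading=225, draw]
    -- iteration 2/4 --
    RT 135: heading 225 -> 90
    FD 9.6: (-6.788,-6.788) -> (-6.788,2.812) [heading=90, draw]
    -- iteration 3/4 --
    RT 135: heading 90 -> 315
    FD 9.6: (-6.788,2.812) -> (0,-3.976) [heading=315, draw]
    -- iteration 4/4 --
    RT 135: heading 315 -> 180
    FD 9.6: (0,-3.976) -> (-9.6,-3.976) [heading=180, draw]
  ]
  -- iteration 2/4 --
  PD: pen down
  REPEAT 4 [
    -- iteration 1/4 --
    RT 135: heading 180 -> 45
    FD 9.6: (-9.6,-3.976) -> (-2.812,2.812) [heading=45, draw]
    -- iteration 2/4 --
    RT 135: heading 45 -> 270
    FD 9.6: (-2.812,2.812) -> (-2.812,-6.788) [heading=270, draw]
    -- iteration 3/4 --
    RT 135: heading 270 -> 135
    FD 9.6: (-2.812,-6.788) -> (-9.6,0) [heading=135, draw]
    -- iteration 4/4 --
    RT 135: heading 135 -> 0
    FD 9.6: (-9.6,0) -> (0,0) [heading=0, draw]
  ]
  -- iteration 3/4 --
  PD: pen down
  REPEAT 4 [
    -- iteration 1/4 --
    RT 135: heading 0 -> 225
    FD 9.6: (0,0) -> (-6.788,-6.788) [heading=225, draw]
    -- iteration 2/4 --
    RT 135: heading 225 -> 90
    FD 9.6: (-6.788,-6.788) -> (-6.788,2.812) [heading=90, draw]
    -- iteration 3/4 --
    RT 135: heading 90 -> 315
    FD 9.6: (-6.788,2.812) -> (0,-3.976) [heading=315, draw]
    -- iteration 4/4 --
    RT 135: heading 315 -> 180
    FD 9.6: (0,-3.976) -> (-9.6,-3.976) [heading=180, draw]
  ]
  -- iteration 4/4 --
  PD: pen down
  REPEAT 4 [
    -- iteration 1/4 --
    RT 135: heading 180 -> 45
    FD 9.6: (-9.6,-3.976) -> (-2.812,2.812) [heading=45, draw]
    -- iteration 2/4 --
    RT 135: heading 45 -> 270
    FD 9.6: (-2.812,2.812) -> (-2.812,-6.788) [heading=270, draw]
    -- iteration 3/4 --
    RT 135: heading 270 -> 135
    FD 9.6: (-2.812,-6.788) -> (-9.6,0) [heading=135, draw]
    -- iteration 4/4 --
    RT 135: heading 135 -> 0
    FD 9.6: (-9.6,0) -> (0,0) [heading=0, draw]
  ]
]
Final: pos=(0,0), heading=0, 16 segment(s) drawn

Segment endpoints: x in {-9.6, -9.6, -9.6, -9.6, -6.788, -6.788, -6.788, -6.788, -2.812, -2.812, -2.812, -2.812, 0, 0, 0, 0, 0}, y in {-6.788, -6.788, -6.788, -6.788, -3.976, -3.976, -3.976, -3.976, 0, 0, 0, 0, 0, 2.812, 2.812, 2.812, 2.812}
xmin=-9.6, ymin=-6.788, xmax=0, ymax=2.812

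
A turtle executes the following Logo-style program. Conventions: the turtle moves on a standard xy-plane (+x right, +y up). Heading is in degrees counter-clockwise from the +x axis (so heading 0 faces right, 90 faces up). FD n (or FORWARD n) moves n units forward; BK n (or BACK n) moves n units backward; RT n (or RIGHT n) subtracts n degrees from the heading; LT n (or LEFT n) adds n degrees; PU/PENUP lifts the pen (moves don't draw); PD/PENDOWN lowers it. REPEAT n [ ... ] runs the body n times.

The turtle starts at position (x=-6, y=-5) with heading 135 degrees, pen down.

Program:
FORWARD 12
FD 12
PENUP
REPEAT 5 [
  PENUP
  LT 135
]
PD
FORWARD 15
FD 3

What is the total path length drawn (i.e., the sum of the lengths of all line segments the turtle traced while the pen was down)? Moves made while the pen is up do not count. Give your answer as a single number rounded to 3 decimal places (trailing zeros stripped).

Executing turtle program step by step:
Start: pos=(-6,-5), heading=135, pen down
FD 12: (-6,-5) -> (-14.485,3.485) [heading=135, draw]
FD 12: (-14.485,3.485) -> (-22.971,11.971) [heading=135, draw]
PU: pen up
REPEAT 5 [
  -- iteration 1/5 --
  PU: pen up
  LT 135: heading 135 -> 270
  -- iteration 2/5 --
  PU: pen up
  LT 135: heading 270 -> 45
  -- iteration 3/5 --
  PU: pen up
  LT 135: heading 45 -> 180
  -- iteration 4/5 --
  PU: pen up
  LT 135: heading 180 -> 315
  -- iteration 5/5 --
  PU: pen up
  LT 135: heading 315 -> 90
]
PD: pen down
FD 15: (-22.971,11.971) -> (-22.971,26.971) [heading=90, draw]
FD 3: (-22.971,26.971) -> (-22.971,29.971) [heading=90, draw]
Final: pos=(-22.971,29.971), heading=90, 4 segment(s) drawn

Segment lengths:
  seg 1: (-6,-5) -> (-14.485,3.485), length = 12
  seg 2: (-14.485,3.485) -> (-22.971,11.971), length = 12
  seg 3: (-22.971,11.971) -> (-22.971,26.971), length = 15
  seg 4: (-22.971,26.971) -> (-22.971,29.971), length = 3
Total = 42

Answer: 42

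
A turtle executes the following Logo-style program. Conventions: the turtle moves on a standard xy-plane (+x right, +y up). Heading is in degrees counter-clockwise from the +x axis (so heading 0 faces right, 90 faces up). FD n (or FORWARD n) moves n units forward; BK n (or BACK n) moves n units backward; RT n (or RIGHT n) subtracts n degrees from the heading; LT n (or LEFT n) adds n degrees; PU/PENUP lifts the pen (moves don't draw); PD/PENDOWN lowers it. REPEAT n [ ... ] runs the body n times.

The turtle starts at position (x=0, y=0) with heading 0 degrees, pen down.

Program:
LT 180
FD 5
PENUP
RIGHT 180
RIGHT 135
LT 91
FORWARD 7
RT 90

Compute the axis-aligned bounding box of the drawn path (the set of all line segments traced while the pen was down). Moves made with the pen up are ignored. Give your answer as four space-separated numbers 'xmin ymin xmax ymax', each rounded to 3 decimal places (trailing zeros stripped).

Answer: -5 0 0 0

Derivation:
Executing turtle program step by step:
Start: pos=(0,0), heading=0, pen down
LT 180: heading 0 -> 180
FD 5: (0,0) -> (-5,0) [heading=180, draw]
PU: pen up
RT 180: heading 180 -> 0
RT 135: heading 0 -> 225
LT 91: heading 225 -> 316
FD 7: (-5,0) -> (0.035,-4.863) [heading=316, move]
RT 90: heading 316 -> 226
Final: pos=(0.035,-4.863), heading=226, 1 segment(s) drawn

Segment endpoints: x in {-5, 0}, y in {0, 0}
xmin=-5, ymin=0, xmax=0, ymax=0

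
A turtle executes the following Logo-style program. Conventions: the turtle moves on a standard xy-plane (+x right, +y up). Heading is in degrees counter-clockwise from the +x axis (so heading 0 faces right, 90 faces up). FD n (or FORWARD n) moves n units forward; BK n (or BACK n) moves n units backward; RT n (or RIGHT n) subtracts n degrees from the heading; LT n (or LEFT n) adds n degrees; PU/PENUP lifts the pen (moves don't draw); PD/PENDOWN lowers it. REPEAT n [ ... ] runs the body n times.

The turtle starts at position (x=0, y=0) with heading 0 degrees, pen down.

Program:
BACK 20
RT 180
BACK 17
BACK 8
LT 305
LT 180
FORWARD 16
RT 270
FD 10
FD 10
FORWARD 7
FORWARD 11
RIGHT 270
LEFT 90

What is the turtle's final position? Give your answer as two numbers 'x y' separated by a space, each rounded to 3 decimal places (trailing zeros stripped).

Executing turtle program step by step:
Start: pos=(0,0), heading=0, pen down
BK 20: (0,0) -> (-20,0) [heading=0, draw]
RT 180: heading 0 -> 180
BK 17: (-20,0) -> (-3,0) [heading=180, draw]
BK 8: (-3,0) -> (5,0) [heading=180, draw]
LT 305: heading 180 -> 125
LT 180: heading 125 -> 305
FD 16: (5,0) -> (14.177,-13.106) [heading=305, draw]
RT 270: heading 305 -> 35
FD 10: (14.177,-13.106) -> (22.369,-7.371) [heading=35, draw]
FD 10: (22.369,-7.371) -> (30.56,-1.635) [heading=35, draw]
FD 7: (30.56,-1.635) -> (36.294,2.38) [heading=35, draw]
FD 11: (36.294,2.38) -> (45.305,8.689) [heading=35, draw]
RT 270: heading 35 -> 125
LT 90: heading 125 -> 215
Final: pos=(45.305,8.689), heading=215, 8 segment(s) drawn

Answer: 45.305 8.689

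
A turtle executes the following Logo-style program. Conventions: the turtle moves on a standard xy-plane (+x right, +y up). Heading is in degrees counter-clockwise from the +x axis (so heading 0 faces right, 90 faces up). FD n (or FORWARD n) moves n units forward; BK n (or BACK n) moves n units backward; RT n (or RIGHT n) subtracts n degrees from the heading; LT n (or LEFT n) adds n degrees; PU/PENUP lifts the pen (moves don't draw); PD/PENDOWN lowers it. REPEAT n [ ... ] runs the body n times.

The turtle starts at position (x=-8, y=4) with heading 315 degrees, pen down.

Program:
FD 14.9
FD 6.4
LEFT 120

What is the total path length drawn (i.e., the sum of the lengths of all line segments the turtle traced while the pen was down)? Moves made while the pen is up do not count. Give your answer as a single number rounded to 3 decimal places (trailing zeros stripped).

Answer: 21.3

Derivation:
Executing turtle program step by step:
Start: pos=(-8,4), heading=315, pen down
FD 14.9: (-8,4) -> (2.536,-6.536) [heading=315, draw]
FD 6.4: (2.536,-6.536) -> (7.061,-11.061) [heading=315, draw]
LT 120: heading 315 -> 75
Final: pos=(7.061,-11.061), heading=75, 2 segment(s) drawn

Segment lengths:
  seg 1: (-8,4) -> (2.536,-6.536), length = 14.9
  seg 2: (2.536,-6.536) -> (7.061,-11.061), length = 6.4
Total = 21.3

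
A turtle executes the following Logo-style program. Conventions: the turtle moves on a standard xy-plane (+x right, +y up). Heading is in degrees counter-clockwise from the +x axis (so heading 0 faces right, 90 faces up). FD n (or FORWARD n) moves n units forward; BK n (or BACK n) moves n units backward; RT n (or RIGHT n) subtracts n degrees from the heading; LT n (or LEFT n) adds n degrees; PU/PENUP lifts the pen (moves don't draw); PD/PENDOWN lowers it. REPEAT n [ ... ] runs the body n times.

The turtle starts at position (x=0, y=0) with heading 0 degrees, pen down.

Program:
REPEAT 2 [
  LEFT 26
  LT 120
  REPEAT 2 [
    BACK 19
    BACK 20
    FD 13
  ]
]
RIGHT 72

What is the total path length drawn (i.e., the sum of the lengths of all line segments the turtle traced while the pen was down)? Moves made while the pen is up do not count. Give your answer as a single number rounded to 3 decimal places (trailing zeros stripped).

Answer: 208

Derivation:
Executing turtle program step by step:
Start: pos=(0,0), heading=0, pen down
REPEAT 2 [
  -- iteration 1/2 --
  LT 26: heading 0 -> 26
  LT 120: heading 26 -> 146
  REPEAT 2 [
    -- iteration 1/2 --
    BK 19: (0,0) -> (15.752,-10.625) [heading=146, draw]
    BK 20: (15.752,-10.625) -> (32.332,-21.809) [heading=146, draw]
    FD 13: (32.332,-21.809) -> (21.555,-14.539) [heading=146, draw]
    -- iteration 2/2 --
    BK 19: (21.555,-14.539) -> (37.307,-25.164) [heading=146, draw]
    BK 20: (37.307,-25.164) -> (53.887,-36.348) [heading=146, draw]
    FD 13: (53.887,-36.348) -> (43.11,-29.078) [heading=146, draw]
  ]
  -- iteration 2/2 --
  LT 26: heading 146 -> 172
  LT 120: heading 172 -> 292
  REPEAT 2 [
    -- iteration 1/2 --
    BK 19: (43.11,-29.078) -> (35.992,-11.462) [heading=292, draw]
    BK 20: (35.992,-11.462) -> (28.5,7.082) [heading=292, draw]
    FD 13: (28.5,7.082) -> (33.37,-4.971) [heading=292, draw]
    -- iteration 2/2 --
    BK 19: (33.37,-4.971) -> (26.253,12.645) [heading=292, draw]
    BK 20: (26.253,12.645) -> (18.761,31.189) [heading=292, draw]
    FD 13: (18.761,31.189) -> (23.63,19.136) [heading=292, draw]
  ]
]
RT 72: heading 292 -> 220
Final: pos=(23.63,19.136), heading=220, 12 segment(s) drawn

Segment lengths:
  seg 1: (0,0) -> (15.752,-10.625), length = 19
  seg 2: (15.752,-10.625) -> (32.332,-21.809), length = 20
  seg 3: (32.332,-21.809) -> (21.555,-14.539), length = 13
  seg 4: (21.555,-14.539) -> (37.307,-25.164), length = 19
  seg 5: (37.307,-25.164) -> (53.887,-36.348), length = 20
  seg 6: (53.887,-36.348) -> (43.11,-29.078), length = 13
  seg 7: (43.11,-29.078) -> (35.992,-11.462), length = 19
  seg 8: (35.992,-11.462) -> (28.5,7.082), length = 20
  seg 9: (28.5,7.082) -> (33.37,-4.971), length = 13
  seg 10: (33.37,-4.971) -> (26.253,12.645), length = 19
  seg 11: (26.253,12.645) -> (18.761,31.189), length = 20
  seg 12: (18.761,31.189) -> (23.63,19.136), length = 13
Total = 208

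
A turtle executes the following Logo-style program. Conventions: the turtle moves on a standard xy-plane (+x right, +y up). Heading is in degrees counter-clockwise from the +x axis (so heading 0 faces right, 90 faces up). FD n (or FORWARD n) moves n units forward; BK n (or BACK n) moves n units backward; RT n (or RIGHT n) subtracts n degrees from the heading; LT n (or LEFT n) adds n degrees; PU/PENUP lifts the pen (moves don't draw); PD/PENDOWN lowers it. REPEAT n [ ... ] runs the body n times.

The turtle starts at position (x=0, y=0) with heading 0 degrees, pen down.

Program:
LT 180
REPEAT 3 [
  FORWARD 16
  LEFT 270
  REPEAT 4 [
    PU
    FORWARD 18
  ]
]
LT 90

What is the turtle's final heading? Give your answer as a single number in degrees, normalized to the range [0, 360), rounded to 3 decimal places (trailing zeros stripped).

Executing turtle program step by step:
Start: pos=(0,0), heading=0, pen down
LT 180: heading 0 -> 180
REPEAT 3 [
  -- iteration 1/3 --
  FD 16: (0,0) -> (-16,0) [heading=180, draw]
  LT 270: heading 180 -> 90
  REPEAT 4 [
    -- iteration 1/4 --
    PU: pen up
    FD 18: (-16,0) -> (-16,18) [heading=90, move]
    -- iteration 2/4 --
    PU: pen up
    FD 18: (-16,18) -> (-16,36) [heading=90, move]
    -- iteration 3/4 --
    PU: pen up
    FD 18: (-16,36) -> (-16,54) [heading=90, move]
    -- iteration 4/4 --
    PU: pen up
    FD 18: (-16,54) -> (-16,72) [heading=90, move]
  ]
  -- iteration 2/3 --
  FD 16: (-16,72) -> (-16,88) [heading=90, move]
  LT 270: heading 90 -> 0
  REPEAT 4 [
    -- iteration 1/4 --
    PU: pen up
    FD 18: (-16,88) -> (2,88) [heading=0, move]
    -- iteration 2/4 --
    PU: pen up
    FD 18: (2,88) -> (20,88) [heading=0, move]
    -- iteration 3/4 --
    PU: pen up
    FD 18: (20,88) -> (38,88) [heading=0, move]
    -- iteration 4/4 --
    PU: pen up
    FD 18: (38,88) -> (56,88) [heading=0, move]
  ]
  -- iteration 3/3 --
  FD 16: (56,88) -> (72,88) [heading=0, move]
  LT 270: heading 0 -> 270
  REPEAT 4 [
    -- iteration 1/4 --
    PU: pen up
    FD 18: (72,88) -> (72,70) [heading=270, move]
    -- iteration 2/4 --
    PU: pen up
    FD 18: (72,70) -> (72,52) [heading=270, move]
    -- iteration 3/4 --
    PU: pen up
    FD 18: (72,52) -> (72,34) [heading=270, move]
    -- iteration 4/4 --
    PU: pen up
    FD 18: (72,34) -> (72,16) [heading=270, move]
  ]
]
LT 90: heading 270 -> 0
Final: pos=(72,16), heading=0, 1 segment(s) drawn

Answer: 0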